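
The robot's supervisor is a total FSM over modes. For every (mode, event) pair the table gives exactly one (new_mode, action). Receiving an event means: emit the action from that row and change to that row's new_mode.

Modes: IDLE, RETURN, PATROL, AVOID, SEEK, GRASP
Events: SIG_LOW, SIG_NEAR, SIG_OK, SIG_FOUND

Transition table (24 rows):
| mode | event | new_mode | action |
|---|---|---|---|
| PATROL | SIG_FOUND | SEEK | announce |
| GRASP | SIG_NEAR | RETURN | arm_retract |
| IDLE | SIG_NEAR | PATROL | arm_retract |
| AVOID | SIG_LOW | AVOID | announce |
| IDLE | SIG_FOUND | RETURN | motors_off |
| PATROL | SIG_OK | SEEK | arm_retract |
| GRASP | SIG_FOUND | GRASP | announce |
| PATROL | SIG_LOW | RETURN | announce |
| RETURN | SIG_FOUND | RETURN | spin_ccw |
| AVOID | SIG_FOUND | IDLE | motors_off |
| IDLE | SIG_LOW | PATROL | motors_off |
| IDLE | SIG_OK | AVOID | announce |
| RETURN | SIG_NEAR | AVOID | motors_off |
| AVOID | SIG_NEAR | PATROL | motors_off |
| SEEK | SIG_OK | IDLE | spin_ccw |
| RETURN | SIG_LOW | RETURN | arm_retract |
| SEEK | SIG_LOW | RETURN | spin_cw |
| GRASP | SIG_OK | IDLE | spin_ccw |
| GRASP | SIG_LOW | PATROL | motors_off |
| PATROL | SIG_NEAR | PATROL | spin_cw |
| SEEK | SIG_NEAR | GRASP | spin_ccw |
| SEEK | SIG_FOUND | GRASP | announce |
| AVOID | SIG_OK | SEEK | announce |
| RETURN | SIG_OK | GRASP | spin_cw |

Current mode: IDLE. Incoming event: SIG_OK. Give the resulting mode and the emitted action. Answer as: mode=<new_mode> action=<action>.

current mode = IDLE; filter table to that mode:
  (IDLE, SIG_NEAR) → (PATROL, arm_retract)
  (IDLE, SIG_FOUND) → (RETURN, motors_off)
  (IDLE, SIG_LOW) → (PATROL, motors_off)
  (IDLE, SIG_OK) → (AVOID, announce)  ← event matches
event = SIG_OK selects (AVOID, announce)

mode=AVOID action=announce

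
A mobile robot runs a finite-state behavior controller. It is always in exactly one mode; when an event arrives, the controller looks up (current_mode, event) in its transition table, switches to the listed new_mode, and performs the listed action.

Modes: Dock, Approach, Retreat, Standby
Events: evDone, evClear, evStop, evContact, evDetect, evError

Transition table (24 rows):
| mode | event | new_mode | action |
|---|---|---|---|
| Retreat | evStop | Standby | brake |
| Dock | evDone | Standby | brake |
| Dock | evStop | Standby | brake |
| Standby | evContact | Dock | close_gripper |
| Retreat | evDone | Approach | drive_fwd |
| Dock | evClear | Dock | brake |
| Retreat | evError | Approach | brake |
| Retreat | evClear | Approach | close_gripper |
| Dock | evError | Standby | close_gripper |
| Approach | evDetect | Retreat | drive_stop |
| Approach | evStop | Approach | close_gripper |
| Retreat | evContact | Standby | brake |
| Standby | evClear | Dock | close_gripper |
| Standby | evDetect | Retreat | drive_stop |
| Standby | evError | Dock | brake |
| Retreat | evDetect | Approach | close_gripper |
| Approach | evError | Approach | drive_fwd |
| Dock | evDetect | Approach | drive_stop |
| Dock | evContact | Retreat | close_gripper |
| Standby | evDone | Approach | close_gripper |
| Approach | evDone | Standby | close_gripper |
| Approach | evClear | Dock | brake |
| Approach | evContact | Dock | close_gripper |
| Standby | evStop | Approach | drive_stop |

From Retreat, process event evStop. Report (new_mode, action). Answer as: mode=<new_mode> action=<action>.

current mode = Retreat; filter table to that mode:
  (Retreat, evStop) → (Standby, brake)  ← event matches
  (Retreat, evDone) → (Approach, drive_fwd)
  (Retreat, evError) → (Approach, brake)
  (Retreat, evClear) → (Approach, close_gripper)
  (Retreat, evContact) → (Standby, brake)
  (Retreat, evDetect) → (Approach, close_gripper)
event = evStop selects (Standby, brake)

mode=Standby action=brake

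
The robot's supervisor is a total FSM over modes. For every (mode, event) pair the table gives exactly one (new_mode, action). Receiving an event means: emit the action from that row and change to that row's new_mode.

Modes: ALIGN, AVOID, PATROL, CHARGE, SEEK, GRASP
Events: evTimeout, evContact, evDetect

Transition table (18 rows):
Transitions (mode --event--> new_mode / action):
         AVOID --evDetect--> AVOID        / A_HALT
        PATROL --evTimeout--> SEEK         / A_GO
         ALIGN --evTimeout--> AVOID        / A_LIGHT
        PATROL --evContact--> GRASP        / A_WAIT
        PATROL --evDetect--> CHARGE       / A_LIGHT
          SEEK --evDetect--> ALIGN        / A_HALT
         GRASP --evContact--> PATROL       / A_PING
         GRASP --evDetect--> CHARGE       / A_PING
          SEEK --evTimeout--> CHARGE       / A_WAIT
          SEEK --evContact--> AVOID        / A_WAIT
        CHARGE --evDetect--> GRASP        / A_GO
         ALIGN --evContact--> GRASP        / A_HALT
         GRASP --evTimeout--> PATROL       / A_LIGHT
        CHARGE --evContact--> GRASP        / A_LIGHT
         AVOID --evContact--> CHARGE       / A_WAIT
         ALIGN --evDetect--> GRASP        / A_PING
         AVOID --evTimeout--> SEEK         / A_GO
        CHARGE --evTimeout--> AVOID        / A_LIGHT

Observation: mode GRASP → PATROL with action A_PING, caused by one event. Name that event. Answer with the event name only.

try evTimeout: (GRASP, evTimeout) → (PATROL, A_LIGHT)
try evContact: (GRASP, evContact) → (PATROL, A_PING)  ← matches
try evDetect: (GRASP, evDetect) → (CHARGE, A_PING)

evContact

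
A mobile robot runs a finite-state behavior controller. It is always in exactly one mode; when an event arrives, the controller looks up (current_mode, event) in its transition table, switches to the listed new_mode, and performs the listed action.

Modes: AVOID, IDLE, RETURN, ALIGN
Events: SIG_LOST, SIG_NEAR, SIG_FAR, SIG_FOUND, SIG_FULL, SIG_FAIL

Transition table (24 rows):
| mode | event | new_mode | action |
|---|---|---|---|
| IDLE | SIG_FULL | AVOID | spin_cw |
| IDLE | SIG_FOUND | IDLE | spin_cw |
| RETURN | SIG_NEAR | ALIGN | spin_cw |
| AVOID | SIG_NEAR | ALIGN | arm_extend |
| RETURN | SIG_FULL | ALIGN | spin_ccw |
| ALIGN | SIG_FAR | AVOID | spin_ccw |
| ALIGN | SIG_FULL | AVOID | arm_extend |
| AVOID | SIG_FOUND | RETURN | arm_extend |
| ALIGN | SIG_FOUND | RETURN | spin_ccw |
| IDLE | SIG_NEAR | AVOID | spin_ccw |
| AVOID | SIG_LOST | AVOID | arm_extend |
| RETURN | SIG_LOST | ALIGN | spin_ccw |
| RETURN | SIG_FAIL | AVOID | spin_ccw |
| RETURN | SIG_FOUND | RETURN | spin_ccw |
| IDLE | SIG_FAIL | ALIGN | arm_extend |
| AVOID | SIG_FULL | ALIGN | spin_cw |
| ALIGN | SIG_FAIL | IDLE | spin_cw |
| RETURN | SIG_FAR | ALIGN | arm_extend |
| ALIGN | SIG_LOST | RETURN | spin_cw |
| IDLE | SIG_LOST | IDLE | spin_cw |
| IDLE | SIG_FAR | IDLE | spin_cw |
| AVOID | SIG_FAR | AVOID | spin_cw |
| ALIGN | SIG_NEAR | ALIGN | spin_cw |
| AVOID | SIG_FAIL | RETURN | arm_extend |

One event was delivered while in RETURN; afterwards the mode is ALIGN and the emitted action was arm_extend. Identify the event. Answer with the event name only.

try SIG_LOST: (RETURN, SIG_LOST) → (ALIGN, spin_ccw)
try SIG_NEAR: (RETURN, SIG_NEAR) → (ALIGN, spin_cw)
try SIG_FAR: (RETURN, SIG_FAR) → (ALIGN, arm_extend)  ← matches
try SIG_FOUND: (RETURN, SIG_FOUND) → (RETURN, spin_ccw)
try SIG_FULL: (RETURN, SIG_FULL) → (ALIGN, spin_ccw)
try SIG_FAIL: (RETURN, SIG_FAIL) → (AVOID, spin_ccw)

SIG_FAR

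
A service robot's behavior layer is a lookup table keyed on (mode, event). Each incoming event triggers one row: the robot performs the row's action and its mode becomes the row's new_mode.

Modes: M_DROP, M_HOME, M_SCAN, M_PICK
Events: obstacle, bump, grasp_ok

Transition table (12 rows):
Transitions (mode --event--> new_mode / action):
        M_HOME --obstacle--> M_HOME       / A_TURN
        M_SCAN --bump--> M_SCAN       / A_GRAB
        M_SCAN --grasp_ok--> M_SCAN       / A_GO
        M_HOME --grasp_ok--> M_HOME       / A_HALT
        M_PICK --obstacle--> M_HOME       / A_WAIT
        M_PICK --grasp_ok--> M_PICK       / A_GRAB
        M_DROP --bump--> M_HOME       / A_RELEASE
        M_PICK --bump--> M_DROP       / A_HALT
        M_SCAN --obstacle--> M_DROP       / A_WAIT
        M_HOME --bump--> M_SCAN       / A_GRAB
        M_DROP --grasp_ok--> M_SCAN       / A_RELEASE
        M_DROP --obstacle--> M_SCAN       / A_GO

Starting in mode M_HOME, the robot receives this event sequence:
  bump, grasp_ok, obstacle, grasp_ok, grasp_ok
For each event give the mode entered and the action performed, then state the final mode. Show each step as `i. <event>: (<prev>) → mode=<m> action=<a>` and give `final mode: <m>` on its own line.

final mode: M_SCAN

1. bump: (M_HOME) → mode=M_SCAN action=A_GRAB
2. grasp_ok: (M_SCAN) → mode=M_SCAN action=A_GO
3. obstacle: (M_SCAN) → mode=M_DROP action=A_WAIT
4. grasp_ok: (M_DROP) → mode=M_SCAN action=A_RELEASE
5. grasp_ok: (M_SCAN) → mode=M_SCAN action=A_GO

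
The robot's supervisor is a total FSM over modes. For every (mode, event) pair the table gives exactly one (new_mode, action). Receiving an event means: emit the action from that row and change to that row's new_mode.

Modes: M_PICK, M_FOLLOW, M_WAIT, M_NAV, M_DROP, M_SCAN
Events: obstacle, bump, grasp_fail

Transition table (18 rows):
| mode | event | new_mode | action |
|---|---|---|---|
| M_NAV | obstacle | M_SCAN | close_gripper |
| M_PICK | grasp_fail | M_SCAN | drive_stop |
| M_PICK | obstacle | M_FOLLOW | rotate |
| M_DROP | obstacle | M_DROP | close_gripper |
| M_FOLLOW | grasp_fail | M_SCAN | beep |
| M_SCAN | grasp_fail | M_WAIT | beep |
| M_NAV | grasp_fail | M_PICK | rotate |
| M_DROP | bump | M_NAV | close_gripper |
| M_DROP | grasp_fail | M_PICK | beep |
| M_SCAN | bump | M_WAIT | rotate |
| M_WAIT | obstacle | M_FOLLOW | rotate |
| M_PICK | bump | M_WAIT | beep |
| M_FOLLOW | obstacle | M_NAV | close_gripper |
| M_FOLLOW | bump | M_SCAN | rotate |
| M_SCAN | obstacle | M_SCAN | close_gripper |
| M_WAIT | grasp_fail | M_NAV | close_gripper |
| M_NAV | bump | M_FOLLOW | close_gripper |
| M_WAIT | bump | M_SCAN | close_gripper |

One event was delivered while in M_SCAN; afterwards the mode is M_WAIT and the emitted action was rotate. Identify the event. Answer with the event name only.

bump

try obstacle: (M_SCAN, obstacle) → (M_SCAN, close_gripper)
try bump: (M_SCAN, bump) → (M_WAIT, rotate)  ← matches
try grasp_fail: (M_SCAN, grasp_fail) → (M_WAIT, beep)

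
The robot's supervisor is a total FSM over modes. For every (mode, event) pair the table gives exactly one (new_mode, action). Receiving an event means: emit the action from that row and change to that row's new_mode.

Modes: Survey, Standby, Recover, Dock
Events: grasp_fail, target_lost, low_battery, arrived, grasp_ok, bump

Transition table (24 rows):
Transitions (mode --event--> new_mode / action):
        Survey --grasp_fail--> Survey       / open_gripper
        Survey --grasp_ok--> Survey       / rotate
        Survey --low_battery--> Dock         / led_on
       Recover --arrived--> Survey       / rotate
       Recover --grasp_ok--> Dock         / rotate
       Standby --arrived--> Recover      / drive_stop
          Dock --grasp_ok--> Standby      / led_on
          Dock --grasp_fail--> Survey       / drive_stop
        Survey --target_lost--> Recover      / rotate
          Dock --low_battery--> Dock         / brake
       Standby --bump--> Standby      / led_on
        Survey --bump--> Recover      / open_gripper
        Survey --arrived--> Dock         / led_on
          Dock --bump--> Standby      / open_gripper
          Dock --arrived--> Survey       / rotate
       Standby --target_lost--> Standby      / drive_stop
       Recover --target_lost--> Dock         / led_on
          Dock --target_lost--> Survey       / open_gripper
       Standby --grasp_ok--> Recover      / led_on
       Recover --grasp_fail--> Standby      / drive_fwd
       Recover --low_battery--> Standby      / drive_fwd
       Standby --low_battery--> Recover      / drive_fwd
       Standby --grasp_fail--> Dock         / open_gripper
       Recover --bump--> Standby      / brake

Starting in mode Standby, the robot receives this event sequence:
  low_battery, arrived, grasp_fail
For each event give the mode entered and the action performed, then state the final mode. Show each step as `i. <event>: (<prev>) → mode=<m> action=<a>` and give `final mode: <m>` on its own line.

final mode: Survey

1. low_battery: (Standby) → mode=Recover action=drive_fwd
2. arrived: (Recover) → mode=Survey action=rotate
3. grasp_fail: (Survey) → mode=Survey action=open_gripper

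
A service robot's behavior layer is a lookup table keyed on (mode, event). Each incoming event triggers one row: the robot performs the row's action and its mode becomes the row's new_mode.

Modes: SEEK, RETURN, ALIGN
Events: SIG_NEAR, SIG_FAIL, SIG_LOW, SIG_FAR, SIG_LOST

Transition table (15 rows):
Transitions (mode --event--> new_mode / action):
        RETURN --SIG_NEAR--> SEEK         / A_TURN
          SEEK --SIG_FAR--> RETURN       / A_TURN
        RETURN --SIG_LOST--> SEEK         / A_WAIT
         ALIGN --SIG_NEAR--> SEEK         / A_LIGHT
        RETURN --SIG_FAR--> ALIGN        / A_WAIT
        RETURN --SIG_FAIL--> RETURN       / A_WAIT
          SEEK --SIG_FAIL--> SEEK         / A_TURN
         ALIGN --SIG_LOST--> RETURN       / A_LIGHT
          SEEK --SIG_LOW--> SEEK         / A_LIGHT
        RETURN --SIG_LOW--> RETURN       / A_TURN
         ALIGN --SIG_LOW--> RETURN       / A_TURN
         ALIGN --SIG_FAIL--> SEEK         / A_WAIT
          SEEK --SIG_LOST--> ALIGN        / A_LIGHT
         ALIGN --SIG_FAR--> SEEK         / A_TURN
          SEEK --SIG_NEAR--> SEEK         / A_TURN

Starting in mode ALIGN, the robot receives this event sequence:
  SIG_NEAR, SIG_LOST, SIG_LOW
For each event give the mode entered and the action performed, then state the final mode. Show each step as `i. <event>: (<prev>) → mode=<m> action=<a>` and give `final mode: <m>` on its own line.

1. SIG_NEAR: (ALIGN) → mode=SEEK action=A_LIGHT
2. SIG_LOST: (SEEK) → mode=ALIGN action=A_LIGHT
3. SIG_LOW: (ALIGN) → mode=RETURN action=A_TURN

final mode: RETURN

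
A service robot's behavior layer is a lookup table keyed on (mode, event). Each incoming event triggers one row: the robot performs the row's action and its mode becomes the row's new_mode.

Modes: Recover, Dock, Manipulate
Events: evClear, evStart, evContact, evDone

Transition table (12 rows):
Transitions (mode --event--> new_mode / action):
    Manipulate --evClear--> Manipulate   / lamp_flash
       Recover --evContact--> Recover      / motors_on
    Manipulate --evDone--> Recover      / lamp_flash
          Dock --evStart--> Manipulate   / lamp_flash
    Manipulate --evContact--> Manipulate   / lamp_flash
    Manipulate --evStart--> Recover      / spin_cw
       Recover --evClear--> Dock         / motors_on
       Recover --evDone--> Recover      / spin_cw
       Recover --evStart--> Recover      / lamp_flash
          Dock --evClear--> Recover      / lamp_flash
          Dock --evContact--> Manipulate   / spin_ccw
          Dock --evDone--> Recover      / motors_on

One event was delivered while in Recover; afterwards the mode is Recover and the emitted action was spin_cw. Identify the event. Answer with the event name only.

evDone

try evClear: (Recover, evClear) → (Dock, motors_on)
try evStart: (Recover, evStart) → (Recover, lamp_flash)
try evContact: (Recover, evContact) → (Recover, motors_on)
try evDone: (Recover, evDone) → (Recover, spin_cw)  ← matches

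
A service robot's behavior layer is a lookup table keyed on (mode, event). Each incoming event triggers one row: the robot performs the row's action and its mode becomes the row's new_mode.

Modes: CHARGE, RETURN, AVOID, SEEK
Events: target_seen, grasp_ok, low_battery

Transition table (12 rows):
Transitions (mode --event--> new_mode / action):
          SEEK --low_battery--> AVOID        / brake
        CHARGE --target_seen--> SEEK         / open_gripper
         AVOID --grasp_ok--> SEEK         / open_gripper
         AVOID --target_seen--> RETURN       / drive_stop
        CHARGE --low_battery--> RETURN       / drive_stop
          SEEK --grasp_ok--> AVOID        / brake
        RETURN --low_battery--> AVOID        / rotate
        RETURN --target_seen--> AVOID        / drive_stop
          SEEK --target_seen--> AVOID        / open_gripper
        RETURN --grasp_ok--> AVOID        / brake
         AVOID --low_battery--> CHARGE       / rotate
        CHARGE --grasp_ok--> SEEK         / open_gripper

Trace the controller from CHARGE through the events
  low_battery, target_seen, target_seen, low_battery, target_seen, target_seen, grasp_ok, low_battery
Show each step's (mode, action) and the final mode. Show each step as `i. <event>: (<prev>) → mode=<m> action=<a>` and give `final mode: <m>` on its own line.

final mode: AVOID

1. low_battery: (CHARGE) → mode=RETURN action=drive_stop
2. target_seen: (RETURN) → mode=AVOID action=drive_stop
3. target_seen: (AVOID) → mode=RETURN action=drive_stop
4. low_battery: (RETURN) → mode=AVOID action=rotate
5. target_seen: (AVOID) → mode=RETURN action=drive_stop
6. target_seen: (RETURN) → mode=AVOID action=drive_stop
7. grasp_ok: (AVOID) → mode=SEEK action=open_gripper
8. low_battery: (SEEK) → mode=AVOID action=brake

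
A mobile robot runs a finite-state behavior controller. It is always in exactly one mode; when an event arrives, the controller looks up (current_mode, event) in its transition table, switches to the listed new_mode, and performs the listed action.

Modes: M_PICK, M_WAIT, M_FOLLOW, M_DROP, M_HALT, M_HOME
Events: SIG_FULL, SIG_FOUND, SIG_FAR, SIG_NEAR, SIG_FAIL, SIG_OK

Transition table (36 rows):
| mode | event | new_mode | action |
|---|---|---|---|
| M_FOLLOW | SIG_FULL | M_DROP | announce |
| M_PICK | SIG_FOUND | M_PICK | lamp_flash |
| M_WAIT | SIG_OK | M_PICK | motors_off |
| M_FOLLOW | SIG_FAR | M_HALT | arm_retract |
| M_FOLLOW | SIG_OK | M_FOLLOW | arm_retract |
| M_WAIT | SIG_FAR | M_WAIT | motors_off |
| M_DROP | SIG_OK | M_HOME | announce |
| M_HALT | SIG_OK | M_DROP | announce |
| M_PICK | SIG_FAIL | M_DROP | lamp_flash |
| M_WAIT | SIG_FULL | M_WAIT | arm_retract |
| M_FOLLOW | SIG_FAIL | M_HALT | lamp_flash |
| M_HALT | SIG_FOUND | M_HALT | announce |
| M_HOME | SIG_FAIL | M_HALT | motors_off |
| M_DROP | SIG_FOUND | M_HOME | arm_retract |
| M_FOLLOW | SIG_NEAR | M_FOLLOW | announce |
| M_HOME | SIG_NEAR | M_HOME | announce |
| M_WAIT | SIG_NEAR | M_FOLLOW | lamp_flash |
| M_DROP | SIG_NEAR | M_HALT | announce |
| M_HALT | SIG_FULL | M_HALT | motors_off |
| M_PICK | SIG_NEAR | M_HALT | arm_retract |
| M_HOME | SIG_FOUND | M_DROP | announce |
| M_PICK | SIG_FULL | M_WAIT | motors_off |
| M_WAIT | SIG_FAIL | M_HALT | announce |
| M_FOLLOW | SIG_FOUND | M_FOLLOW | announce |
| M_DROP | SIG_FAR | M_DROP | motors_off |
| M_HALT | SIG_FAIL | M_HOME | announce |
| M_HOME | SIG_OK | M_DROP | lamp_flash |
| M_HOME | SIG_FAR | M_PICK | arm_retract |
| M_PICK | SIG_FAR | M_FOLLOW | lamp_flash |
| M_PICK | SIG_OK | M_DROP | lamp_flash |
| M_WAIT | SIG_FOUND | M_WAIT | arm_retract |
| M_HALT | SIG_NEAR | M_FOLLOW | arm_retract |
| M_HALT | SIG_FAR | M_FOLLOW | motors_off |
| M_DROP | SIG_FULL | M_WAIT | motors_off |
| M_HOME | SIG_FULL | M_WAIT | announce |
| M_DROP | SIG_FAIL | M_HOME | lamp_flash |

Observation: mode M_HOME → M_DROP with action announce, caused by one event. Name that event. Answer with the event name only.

SIG_FOUND

try SIG_FULL: (M_HOME, SIG_FULL) → (M_WAIT, announce)
try SIG_FOUND: (M_HOME, SIG_FOUND) → (M_DROP, announce)  ← matches
try SIG_FAR: (M_HOME, SIG_FAR) → (M_PICK, arm_retract)
try SIG_NEAR: (M_HOME, SIG_NEAR) → (M_HOME, announce)
try SIG_FAIL: (M_HOME, SIG_FAIL) → (M_HALT, motors_off)
try SIG_OK: (M_HOME, SIG_OK) → (M_DROP, lamp_flash)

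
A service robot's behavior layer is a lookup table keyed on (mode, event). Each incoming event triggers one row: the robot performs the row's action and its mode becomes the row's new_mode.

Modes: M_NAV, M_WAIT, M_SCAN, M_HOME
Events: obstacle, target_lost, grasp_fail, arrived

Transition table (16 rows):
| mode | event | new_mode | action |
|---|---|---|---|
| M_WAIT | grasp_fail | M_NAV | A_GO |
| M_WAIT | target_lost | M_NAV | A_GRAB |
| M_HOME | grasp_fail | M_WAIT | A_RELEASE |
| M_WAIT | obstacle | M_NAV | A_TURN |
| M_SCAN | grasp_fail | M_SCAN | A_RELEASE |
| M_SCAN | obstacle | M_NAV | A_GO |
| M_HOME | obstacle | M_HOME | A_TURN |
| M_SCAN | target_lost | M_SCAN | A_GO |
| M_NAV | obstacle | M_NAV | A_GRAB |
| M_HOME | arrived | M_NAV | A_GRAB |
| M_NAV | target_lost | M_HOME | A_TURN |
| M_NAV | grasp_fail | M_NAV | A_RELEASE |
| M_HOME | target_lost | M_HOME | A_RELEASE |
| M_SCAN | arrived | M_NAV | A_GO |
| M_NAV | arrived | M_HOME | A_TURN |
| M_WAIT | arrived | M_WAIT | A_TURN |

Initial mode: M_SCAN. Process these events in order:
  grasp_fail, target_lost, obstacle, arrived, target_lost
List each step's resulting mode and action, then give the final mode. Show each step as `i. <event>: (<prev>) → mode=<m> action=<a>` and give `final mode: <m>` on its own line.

1. grasp_fail: (M_SCAN) → mode=M_SCAN action=A_RELEASE
2. target_lost: (M_SCAN) → mode=M_SCAN action=A_GO
3. obstacle: (M_SCAN) → mode=M_NAV action=A_GO
4. arrived: (M_NAV) → mode=M_HOME action=A_TURN
5. target_lost: (M_HOME) → mode=M_HOME action=A_RELEASE

final mode: M_HOME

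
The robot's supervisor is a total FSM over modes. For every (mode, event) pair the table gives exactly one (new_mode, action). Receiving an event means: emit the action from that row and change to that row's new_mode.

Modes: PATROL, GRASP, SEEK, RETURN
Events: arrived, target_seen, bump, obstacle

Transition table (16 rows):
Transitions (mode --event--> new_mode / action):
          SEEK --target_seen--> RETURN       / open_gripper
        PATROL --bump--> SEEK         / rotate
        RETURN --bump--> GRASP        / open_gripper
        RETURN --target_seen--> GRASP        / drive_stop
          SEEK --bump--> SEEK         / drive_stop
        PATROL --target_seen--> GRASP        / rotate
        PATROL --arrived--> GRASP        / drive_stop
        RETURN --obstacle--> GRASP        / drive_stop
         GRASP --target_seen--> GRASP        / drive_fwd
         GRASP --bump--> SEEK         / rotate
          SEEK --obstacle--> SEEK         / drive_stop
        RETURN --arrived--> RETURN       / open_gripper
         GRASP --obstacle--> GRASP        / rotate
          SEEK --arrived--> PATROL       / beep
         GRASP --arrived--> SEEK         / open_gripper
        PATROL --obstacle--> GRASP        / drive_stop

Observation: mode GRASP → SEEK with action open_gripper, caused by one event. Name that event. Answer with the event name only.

arrived

try arrived: (GRASP, arrived) → (SEEK, open_gripper)  ← matches
try target_seen: (GRASP, target_seen) → (GRASP, drive_fwd)
try bump: (GRASP, bump) → (SEEK, rotate)
try obstacle: (GRASP, obstacle) → (GRASP, rotate)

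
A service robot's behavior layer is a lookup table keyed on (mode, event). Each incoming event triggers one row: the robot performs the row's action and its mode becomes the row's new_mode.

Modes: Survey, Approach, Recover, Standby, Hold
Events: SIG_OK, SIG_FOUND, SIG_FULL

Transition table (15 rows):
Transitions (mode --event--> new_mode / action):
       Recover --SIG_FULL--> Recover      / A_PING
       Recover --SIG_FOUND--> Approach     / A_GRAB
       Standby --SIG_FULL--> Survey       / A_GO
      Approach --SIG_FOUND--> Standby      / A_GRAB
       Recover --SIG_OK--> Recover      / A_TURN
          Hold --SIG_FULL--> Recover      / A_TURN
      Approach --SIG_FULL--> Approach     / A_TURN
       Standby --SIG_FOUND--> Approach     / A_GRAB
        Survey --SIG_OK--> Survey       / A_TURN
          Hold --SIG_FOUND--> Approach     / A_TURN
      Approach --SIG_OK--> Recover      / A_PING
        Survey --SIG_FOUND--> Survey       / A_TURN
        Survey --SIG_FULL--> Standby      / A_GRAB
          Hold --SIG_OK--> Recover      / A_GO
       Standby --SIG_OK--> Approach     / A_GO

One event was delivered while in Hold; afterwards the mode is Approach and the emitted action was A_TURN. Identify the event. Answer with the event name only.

SIG_FOUND

try SIG_OK: (Hold, SIG_OK) → (Recover, A_GO)
try SIG_FOUND: (Hold, SIG_FOUND) → (Approach, A_TURN)  ← matches
try SIG_FULL: (Hold, SIG_FULL) → (Recover, A_TURN)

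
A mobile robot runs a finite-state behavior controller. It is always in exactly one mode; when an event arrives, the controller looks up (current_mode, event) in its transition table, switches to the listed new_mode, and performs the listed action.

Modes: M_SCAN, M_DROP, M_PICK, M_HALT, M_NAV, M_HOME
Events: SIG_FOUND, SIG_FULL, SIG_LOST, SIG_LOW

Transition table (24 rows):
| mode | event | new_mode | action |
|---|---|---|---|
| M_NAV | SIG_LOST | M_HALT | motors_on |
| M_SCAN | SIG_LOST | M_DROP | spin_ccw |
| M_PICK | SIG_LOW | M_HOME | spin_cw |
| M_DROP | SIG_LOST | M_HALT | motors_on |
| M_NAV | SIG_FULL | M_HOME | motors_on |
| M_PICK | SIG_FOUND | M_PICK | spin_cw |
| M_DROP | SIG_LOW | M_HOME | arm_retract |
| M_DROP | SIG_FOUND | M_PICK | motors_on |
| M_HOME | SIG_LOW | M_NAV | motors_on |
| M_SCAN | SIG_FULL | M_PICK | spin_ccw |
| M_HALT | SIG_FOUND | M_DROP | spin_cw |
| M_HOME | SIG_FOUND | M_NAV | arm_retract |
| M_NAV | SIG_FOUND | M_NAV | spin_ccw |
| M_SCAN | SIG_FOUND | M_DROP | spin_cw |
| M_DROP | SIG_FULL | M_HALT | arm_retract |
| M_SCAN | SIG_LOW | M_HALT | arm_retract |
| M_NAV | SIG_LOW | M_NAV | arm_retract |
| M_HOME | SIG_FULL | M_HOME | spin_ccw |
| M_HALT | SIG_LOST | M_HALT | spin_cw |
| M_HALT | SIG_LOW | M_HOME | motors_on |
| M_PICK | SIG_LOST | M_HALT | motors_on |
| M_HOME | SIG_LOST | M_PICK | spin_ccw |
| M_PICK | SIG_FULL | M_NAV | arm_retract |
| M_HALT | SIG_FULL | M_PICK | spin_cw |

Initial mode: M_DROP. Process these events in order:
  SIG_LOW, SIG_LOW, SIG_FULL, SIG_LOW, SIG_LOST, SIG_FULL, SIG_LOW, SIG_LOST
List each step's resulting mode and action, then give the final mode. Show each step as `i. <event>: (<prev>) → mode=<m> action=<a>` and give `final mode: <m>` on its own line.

1. SIG_LOW: (M_DROP) → mode=M_HOME action=arm_retract
2. SIG_LOW: (M_HOME) → mode=M_NAV action=motors_on
3. SIG_FULL: (M_NAV) → mode=M_HOME action=motors_on
4. SIG_LOW: (M_HOME) → mode=M_NAV action=motors_on
5. SIG_LOST: (M_NAV) → mode=M_HALT action=motors_on
6. SIG_FULL: (M_HALT) → mode=M_PICK action=spin_cw
7. SIG_LOW: (M_PICK) → mode=M_HOME action=spin_cw
8. SIG_LOST: (M_HOME) → mode=M_PICK action=spin_ccw

final mode: M_PICK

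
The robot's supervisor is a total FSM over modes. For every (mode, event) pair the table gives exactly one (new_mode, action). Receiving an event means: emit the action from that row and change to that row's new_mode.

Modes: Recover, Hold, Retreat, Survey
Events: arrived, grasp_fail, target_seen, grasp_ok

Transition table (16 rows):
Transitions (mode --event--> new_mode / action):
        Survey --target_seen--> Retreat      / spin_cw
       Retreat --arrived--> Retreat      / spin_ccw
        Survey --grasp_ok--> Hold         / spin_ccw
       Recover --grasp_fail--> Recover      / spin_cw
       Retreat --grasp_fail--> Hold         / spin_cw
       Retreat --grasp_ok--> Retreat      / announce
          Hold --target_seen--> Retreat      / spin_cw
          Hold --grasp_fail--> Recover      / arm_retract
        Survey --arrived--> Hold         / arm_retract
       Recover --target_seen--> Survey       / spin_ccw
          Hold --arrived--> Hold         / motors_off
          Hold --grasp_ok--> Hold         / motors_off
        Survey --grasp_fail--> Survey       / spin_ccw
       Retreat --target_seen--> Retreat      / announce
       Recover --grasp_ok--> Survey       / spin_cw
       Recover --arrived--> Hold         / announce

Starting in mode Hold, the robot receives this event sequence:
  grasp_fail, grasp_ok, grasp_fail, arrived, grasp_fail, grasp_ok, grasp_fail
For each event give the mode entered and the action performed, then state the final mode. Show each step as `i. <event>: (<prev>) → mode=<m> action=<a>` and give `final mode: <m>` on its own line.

1. grasp_fail: (Hold) → mode=Recover action=arm_retract
2. grasp_ok: (Recover) → mode=Survey action=spin_cw
3. grasp_fail: (Survey) → mode=Survey action=spin_ccw
4. arrived: (Survey) → mode=Hold action=arm_retract
5. grasp_fail: (Hold) → mode=Recover action=arm_retract
6. grasp_ok: (Recover) → mode=Survey action=spin_cw
7. grasp_fail: (Survey) → mode=Survey action=spin_ccw

final mode: Survey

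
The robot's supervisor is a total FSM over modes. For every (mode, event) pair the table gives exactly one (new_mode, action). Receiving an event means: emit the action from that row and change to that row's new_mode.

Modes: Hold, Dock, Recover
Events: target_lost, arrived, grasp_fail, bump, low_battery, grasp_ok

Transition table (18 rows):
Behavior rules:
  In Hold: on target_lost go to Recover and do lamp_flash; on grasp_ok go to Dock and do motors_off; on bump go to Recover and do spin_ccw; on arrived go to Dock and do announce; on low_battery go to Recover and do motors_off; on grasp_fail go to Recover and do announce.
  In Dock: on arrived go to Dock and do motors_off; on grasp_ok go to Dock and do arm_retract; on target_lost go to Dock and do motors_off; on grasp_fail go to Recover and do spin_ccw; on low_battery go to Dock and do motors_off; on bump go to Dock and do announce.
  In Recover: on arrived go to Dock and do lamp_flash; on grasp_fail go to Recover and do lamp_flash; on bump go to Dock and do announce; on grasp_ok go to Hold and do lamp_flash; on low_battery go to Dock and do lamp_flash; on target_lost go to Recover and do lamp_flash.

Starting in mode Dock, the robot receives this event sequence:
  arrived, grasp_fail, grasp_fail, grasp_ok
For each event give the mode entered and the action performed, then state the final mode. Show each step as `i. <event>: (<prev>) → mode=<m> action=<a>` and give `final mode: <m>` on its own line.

1. arrived: (Dock) → mode=Dock action=motors_off
2. grasp_fail: (Dock) → mode=Recover action=spin_ccw
3. grasp_fail: (Recover) → mode=Recover action=lamp_flash
4. grasp_ok: (Recover) → mode=Hold action=lamp_flash

final mode: Hold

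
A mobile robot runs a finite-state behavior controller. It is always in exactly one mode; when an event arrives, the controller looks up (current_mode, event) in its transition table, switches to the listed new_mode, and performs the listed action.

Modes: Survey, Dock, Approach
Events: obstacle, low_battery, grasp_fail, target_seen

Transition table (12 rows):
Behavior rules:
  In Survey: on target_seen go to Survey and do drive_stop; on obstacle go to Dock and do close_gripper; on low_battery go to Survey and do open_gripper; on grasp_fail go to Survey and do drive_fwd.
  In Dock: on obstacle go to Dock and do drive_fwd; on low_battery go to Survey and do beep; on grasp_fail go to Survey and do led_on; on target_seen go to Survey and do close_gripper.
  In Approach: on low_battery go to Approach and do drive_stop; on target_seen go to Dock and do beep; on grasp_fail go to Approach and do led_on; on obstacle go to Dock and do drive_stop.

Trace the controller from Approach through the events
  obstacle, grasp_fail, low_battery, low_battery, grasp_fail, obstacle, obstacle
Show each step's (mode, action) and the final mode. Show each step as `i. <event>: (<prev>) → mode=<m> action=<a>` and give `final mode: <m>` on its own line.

1. obstacle: (Approach) → mode=Dock action=drive_stop
2. grasp_fail: (Dock) → mode=Survey action=led_on
3. low_battery: (Survey) → mode=Survey action=open_gripper
4. low_battery: (Survey) → mode=Survey action=open_gripper
5. grasp_fail: (Survey) → mode=Survey action=drive_fwd
6. obstacle: (Survey) → mode=Dock action=close_gripper
7. obstacle: (Dock) → mode=Dock action=drive_fwd

final mode: Dock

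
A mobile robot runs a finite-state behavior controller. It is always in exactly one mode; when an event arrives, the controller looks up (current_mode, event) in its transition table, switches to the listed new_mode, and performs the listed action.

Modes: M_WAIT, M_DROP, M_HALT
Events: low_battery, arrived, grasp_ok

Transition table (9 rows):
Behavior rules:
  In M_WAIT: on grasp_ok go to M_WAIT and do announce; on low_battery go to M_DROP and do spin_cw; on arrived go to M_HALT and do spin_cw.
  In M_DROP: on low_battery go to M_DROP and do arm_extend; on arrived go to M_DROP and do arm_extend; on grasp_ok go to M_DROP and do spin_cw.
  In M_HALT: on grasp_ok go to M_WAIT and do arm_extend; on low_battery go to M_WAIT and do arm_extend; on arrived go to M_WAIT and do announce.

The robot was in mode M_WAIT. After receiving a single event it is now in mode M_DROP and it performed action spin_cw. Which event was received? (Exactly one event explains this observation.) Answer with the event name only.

low_battery

try low_battery: (M_WAIT, low_battery) → (M_DROP, spin_cw)  ← matches
try arrived: (M_WAIT, arrived) → (M_HALT, spin_cw)
try grasp_ok: (M_WAIT, grasp_ok) → (M_WAIT, announce)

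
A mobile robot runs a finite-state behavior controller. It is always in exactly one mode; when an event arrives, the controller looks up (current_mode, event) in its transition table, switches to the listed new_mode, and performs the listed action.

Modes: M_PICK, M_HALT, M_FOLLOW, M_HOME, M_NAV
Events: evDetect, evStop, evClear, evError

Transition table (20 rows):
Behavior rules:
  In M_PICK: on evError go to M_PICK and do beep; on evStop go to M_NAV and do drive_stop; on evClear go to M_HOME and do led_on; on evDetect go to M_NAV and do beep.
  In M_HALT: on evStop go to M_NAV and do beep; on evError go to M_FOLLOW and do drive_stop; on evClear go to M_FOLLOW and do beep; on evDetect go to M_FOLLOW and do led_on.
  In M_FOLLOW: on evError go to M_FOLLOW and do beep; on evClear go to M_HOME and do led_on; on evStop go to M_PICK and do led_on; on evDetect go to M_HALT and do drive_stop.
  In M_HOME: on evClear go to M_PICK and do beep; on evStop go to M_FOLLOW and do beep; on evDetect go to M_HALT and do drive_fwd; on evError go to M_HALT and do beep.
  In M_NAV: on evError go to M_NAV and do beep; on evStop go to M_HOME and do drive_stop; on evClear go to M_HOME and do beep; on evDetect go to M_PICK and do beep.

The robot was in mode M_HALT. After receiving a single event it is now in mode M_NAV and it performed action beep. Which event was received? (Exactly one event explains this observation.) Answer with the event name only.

evStop

try evDetect: (M_HALT, evDetect) → (M_FOLLOW, led_on)
try evStop: (M_HALT, evStop) → (M_NAV, beep)  ← matches
try evClear: (M_HALT, evClear) → (M_FOLLOW, beep)
try evError: (M_HALT, evError) → (M_FOLLOW, drive_stop)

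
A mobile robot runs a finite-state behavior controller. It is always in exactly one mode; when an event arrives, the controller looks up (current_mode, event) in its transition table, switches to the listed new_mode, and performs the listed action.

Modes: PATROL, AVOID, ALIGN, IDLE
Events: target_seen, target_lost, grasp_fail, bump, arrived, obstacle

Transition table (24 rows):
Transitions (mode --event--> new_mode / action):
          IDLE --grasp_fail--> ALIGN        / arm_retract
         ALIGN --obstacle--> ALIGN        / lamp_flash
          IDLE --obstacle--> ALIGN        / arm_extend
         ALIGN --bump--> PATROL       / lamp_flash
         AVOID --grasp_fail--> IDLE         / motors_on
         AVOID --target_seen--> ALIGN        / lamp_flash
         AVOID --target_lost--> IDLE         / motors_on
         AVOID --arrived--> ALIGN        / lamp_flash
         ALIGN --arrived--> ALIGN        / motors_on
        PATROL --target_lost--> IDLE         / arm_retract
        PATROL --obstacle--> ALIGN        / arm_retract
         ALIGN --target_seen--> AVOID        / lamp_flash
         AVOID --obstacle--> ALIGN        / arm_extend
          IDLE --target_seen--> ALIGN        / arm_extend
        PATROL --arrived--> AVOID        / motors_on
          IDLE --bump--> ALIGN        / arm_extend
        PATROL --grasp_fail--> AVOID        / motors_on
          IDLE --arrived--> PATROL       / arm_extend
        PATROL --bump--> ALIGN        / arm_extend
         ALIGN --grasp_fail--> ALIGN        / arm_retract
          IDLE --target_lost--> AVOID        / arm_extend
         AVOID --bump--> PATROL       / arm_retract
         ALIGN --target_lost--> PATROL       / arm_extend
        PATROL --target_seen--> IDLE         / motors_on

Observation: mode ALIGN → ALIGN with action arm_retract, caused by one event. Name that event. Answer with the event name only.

grasp_fail

try target_seen: (ALIGN, target_seen) → (AVOID, lamp_flash)
try target_lost: (ALIGN, target_lost) → (PATROL, arm_extend)
try grasp_fail: (ALIGN, grasp_fail) → (ALIGN, arm_retract)  ← matches
try bump: (ALIGN, bump) → (PATROL, lamp_flash)
try arrived: (ALIGN, arrived) → (ALIGN, motors_on)
try obstacle: (ALIGN, obstacle) → (ALIGN, lamp_flash)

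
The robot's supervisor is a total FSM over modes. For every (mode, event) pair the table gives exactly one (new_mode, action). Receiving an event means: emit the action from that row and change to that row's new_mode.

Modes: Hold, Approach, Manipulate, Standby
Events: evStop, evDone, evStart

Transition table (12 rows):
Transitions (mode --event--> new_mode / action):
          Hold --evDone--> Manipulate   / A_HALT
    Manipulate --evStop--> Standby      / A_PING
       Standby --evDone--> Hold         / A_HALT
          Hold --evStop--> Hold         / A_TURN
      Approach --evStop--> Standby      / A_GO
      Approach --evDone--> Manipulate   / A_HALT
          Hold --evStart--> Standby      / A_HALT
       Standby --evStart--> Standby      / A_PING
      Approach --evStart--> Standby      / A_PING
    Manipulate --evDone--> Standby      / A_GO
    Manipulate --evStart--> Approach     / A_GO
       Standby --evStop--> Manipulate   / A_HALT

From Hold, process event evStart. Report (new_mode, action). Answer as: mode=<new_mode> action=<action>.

current mode = Hold; filter table to that mode:
  (Hold, evDone) → (Manipulate, A_HALT)
  (Hold, evStop) → (Hold, A_TURN)
  (Hold, evStart) → (Standby, A_HALT)  ← event matches
event = evStart selects (Standby, A_HALT)

mode=Standby action=A_HALT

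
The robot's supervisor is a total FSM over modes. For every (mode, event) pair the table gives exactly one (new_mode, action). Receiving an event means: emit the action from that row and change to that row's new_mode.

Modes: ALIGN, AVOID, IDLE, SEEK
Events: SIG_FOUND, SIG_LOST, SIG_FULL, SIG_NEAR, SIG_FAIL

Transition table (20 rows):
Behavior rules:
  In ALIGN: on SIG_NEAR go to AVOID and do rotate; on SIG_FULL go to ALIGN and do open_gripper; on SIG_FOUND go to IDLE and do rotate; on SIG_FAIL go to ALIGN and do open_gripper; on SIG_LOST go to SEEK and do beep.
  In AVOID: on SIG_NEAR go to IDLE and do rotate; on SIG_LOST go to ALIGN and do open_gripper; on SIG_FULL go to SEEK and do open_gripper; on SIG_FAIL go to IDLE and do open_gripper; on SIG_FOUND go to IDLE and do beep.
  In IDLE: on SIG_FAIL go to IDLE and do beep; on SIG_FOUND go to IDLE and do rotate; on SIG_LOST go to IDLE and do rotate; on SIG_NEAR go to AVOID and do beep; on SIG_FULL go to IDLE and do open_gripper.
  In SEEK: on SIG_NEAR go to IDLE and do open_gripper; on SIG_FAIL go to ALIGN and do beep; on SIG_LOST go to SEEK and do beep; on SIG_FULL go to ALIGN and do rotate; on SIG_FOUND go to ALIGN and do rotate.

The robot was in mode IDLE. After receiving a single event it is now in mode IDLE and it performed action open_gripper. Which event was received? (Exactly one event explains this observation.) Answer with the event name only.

try SIG_FOUND: (IDLE, SIG_FOUND) → (IDLE, rotate)
try SIG_LOST: (IDLE, SIG_LOST) → (IDLE, rotate)
try SIG_FULL: (IDLE, SIG_FULL) → (IDLE, open_gripper)  ← matches
try SIG_NEAR: (IDLE, SIG_NEAR) → (AVOID, beep)
try SIG_FAIL: (IDLE, SIG_FAIL) → (IDLE, beep)

SIG_FULL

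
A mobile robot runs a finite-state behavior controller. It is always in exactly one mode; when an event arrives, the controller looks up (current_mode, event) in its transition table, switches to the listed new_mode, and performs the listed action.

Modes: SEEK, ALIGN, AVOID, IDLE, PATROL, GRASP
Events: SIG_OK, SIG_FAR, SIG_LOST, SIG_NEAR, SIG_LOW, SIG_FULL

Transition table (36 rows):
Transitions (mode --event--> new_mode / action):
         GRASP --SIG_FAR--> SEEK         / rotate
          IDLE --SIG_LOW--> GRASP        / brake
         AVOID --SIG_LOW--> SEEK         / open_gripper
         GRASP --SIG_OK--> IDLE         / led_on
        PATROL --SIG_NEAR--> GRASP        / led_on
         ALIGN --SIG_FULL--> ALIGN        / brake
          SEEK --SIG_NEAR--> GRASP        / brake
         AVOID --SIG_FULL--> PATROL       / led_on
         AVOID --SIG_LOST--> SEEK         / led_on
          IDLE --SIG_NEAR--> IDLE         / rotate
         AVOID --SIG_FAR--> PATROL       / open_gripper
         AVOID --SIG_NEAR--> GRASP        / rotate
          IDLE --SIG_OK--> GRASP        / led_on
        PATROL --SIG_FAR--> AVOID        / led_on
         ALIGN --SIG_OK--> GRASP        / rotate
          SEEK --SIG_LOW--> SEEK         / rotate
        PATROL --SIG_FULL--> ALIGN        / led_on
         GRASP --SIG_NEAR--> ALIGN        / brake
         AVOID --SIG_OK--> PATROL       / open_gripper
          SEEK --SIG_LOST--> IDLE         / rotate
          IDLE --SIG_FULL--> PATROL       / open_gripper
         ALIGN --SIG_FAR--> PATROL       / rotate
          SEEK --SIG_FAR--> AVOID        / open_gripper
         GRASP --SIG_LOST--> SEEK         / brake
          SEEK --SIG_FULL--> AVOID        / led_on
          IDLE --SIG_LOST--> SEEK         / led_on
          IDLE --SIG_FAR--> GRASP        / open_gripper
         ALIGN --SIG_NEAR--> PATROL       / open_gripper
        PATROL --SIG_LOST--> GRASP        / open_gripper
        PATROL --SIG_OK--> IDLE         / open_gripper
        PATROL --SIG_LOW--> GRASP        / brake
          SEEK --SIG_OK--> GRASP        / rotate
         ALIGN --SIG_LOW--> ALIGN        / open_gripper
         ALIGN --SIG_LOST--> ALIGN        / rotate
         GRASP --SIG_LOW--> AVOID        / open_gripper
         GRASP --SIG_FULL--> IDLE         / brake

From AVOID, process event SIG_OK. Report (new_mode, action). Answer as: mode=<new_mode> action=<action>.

mode=PATROL action=open_gripper

current mode = AVOID; filter table to that mode:
  (AVOID, SIG_LOW) → (SEEK, open_gripper)
  (AVOID, SIG_FULL) → (PATROL, led_on)
  (AVOID, SIG_LOST) → (SEEK, led_on)
  (AVOID, SIG_FAR) → (PATROL, open_gripper)
  (AVOID, SIG_NEAR) → (GRASP, rotate)
  (AVOID, SIG_OK) → (PATROL, open_gripper)  ← event matches
event = SIG_OK selects (PATROL, open_gripper)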